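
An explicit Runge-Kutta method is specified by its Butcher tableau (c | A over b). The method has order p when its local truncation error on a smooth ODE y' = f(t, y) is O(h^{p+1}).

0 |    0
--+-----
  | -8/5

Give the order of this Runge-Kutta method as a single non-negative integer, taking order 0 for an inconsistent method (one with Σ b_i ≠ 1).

b = (-8/5)
c = (0)
Σ b_i: (-8/5)·1 = -8/5 ≠ 1 ⇒ order 0.

0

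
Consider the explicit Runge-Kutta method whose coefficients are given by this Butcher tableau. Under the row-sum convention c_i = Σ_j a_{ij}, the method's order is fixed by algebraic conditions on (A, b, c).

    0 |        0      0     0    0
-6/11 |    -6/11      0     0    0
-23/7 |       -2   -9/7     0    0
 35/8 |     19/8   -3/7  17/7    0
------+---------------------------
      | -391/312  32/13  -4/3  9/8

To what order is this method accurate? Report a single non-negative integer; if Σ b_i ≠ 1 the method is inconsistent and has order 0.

1

b = (-391/312, 32/13, -4/3, 9/8)
c = (0, -6/11, -23/7, 35/8)
Ac = (0, 0, 54/77, -4175/539)
Σ b_i: (-391/312)·1 + 32/13·1 + (-4/3)·1 + 9/8·1 = 1 ✓
b·c: 32/13·(-6/11) + (-4/3)·(-23/7) + 9/8·35/8 = 1529881/192192 ≠ 1/2 ⇒ order 1.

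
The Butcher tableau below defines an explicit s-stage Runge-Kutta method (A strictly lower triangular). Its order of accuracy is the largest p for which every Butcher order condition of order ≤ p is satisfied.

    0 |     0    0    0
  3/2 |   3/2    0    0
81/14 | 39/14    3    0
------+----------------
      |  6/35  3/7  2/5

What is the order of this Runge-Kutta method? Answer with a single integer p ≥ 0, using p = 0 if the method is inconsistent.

1

b = (6/35, 3/7, 2/5)
c = (0, 3/2, 81/14)
Ac = (0, 0, 9/2)
Σ b_i: 6/35·1 + 3/7·1 + 2/5·1 = 1 ✓
b·c: 3/7·3/2 + 2/5·81/14 = 207/70 ≠ 1/2 ⇒ order 1.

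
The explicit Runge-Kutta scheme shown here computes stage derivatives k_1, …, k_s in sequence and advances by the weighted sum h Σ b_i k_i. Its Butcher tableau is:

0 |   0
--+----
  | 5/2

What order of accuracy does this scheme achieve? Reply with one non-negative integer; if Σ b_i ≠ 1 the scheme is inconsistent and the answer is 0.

b = (5/2)
c = (0)
Σ b_i: 5/2·1 = 5/2 ≠ 1 ⇒ order 0.

0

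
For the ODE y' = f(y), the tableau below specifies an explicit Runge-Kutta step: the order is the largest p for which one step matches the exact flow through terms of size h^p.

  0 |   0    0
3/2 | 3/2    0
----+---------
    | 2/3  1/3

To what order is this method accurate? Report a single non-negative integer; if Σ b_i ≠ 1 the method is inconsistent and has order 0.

b = (2/3, 1/3)
c = (0, 3/2)
Σ b_i: 2/3·1 + 1/3·1 = 1 ✓
b·c: 1/3·3/2 = 1/2 ✓; 2 stages ⇒ order 2.

2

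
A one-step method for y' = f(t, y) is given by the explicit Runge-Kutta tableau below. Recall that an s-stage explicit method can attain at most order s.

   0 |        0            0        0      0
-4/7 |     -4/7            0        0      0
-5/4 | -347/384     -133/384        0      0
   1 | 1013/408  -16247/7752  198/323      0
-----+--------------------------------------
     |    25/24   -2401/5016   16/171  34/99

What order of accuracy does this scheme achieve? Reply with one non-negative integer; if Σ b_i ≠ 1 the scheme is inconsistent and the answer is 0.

b = (25/24, -2401/5016, 16/171, 34/99)
c = (0, -4/7, -5/4, 1)
Ac = (0, 0, 19/96, 22/51)
Σ b_i: 25/24·1 + (-2401/5016)·1 + 16/171·1 + 34/99·1 = 1 ✓
b·c: (-2401/5016)·(-4/7) + 16/171·(-5/4) + 34/99·1 = 1/2 ✓
b·c²: (-2401/5016)·16/49 + 16/171·25/16 + 34/99·1 = 1/3 ✓
b·Ac: 16/171·19/96 + 34/99·22/51 = 1/6 ✓
b·c³: (-2401/5016)·(-64/343) + 16/171·(-125/64) + 34/99·1 = 1/4 ✓
b·(c∘Ac): 16/171·(-95/384) + 34/99·22/51 = 1/8 ✓
b·Ac²: 16/171·(-19/168) + 34/99·781/2856 = 1/12 ✓
b·A²c: 34/99·33/272 = 1/24 ✓; 4 stages ⇒ order 4.

4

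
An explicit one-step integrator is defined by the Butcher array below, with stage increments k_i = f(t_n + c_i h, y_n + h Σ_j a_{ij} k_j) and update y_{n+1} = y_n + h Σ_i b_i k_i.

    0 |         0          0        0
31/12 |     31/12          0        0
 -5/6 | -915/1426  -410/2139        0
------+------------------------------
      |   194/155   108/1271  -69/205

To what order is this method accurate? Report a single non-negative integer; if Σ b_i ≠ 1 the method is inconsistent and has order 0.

b = (194/155, 108/1271, -69/205)
c = (0, 31/12, -5/6)
Ac = (0, 0, -205/414)
Σ b_i: 194/155·1 + 108/1271·1 + (-69/205)·1 = 1 ✓
b·c: 108/1271·31/12 + (-69/205)·(-5/6) = 1/2 ✓
b·c²: 108/1271·961/144 + (-69/205)·25/36 = 1/3 ✓
b·Ac: (-69/205)·(-205/414) = 1/6 ✓; 3 stages ⇒ order 3.

3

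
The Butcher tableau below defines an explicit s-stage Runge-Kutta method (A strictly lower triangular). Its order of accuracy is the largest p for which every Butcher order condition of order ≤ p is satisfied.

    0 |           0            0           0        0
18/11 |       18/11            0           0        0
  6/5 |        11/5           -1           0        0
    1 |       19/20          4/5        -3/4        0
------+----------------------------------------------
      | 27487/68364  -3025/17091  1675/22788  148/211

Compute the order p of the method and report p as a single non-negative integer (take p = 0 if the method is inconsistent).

3

b = (27487/68364, -3025/17091, 1675/22788, 148/211)
c = (0, 18/11, 6/5, 1)
Ac = (0, 0, -18/11, 9/22)
Σ b_i: 27487/68364·1 + (-3025/17091)·1 + 1675/22788·1 + 148/211·1 = 1 ✓
b·c: (-3025/17091)·18/11 + 1675/22788·6/5 + 148/211·1 = 1/2 ✓
b·c²: (-3025/17091)·324/121 + 1675/22788·36/25 + 148/211·1 = 1/3 ✓
b·Ac: 1675/22788·(-18/11) + 148/211·9/22 = 1/6 ✓
b·c³: (-3025/17091)·5832/1331 + 1675/22788·216/125 + 148/211·1 = 614/11605 ≠ 1/4 ⇒ order 3.
b·(c∘Ac): 1675/22788·(-108/55) + 148/211·9/22 = 331/2321 ≠ 1/8
b·Ac²: 1675/22788·(-324/121) + 148/211·3213/3025 = 31809/58025 ≠ 1/12
b·A²c: 148/211·27/22 = 1998/2321 ≠ 1/24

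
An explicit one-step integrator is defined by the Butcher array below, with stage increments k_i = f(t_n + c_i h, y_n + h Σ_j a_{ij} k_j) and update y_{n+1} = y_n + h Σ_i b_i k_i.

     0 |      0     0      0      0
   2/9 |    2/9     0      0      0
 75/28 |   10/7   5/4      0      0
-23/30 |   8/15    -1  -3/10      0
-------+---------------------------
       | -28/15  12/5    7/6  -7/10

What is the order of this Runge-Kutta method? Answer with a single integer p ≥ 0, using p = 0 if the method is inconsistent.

1

b = (-28/15, 12/5, 7/6, -7/10)
c = (0, 2/9, 75/28, -23/30)
Ac = (0, 0, 5/18, -517/504)
Σ b_i: (-28/15)·1 + 12/5·1 + 7/6·1 + (-7/10)·1 = 1 ✓
b·c: 12/5·2/9 + 7/6·75/28 + (-7/10)·(-23/30) = 839/200 ≠ 1/2 ⇒ order 1.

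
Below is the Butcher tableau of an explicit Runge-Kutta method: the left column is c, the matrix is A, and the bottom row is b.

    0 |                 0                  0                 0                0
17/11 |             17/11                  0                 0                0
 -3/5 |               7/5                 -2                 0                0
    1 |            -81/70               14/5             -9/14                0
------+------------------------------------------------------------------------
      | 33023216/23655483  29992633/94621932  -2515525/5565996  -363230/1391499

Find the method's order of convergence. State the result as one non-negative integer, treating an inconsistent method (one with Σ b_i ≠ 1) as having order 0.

3

b = (33023216/23655483, 29992633/94621932, -2515525/5565996, -363230/1391499)
c = (0, 17/11, -3/5, 1)
Ac = (0, 0, -34/11, 3629/770)
Σ b_i: 33023216/23655483·1 + 29992633/94621932·1 + (-2515525/5565996)·1 + (-363230/1391499)·1 = 1 ✓
b·c: 29992633/94621932·17/11 + (-2515525/5565996)·(-3/5) + (-363230/1391499)·1 = 1/2 ✓
b·c²: 29992633/94621932·289/121 + (-2515525/5565996)·9/25 + (-363230/1391499)·1 = 1/3 ✓
b·Ac: (-2515525/5565996)·(-34/11) + (-363230/1391499)·3629/770 = 1/6 ✓
b·c³: 29992633/94621932·4913/1331 + (-2515525/5565996)·(-27/125) + (-363230/1391499)·1 = 51358387/51021630 ≠ 1/4 ⇒ order 3.
b·(c∘Ac): (-2515525/5565996)·102/55 + (-363230/1391499)·3629/770 = -63320117/30612978 ≠ 1/8
b·Ac²: (-2515525/5565996)·(-578/121) + (-363230/1391499)·273419/42350 = 2684819/5669070 ≠ 1/12
b·A²c: (-363230/1391499)·153/77 = -882130/1700721 ≠ 1/24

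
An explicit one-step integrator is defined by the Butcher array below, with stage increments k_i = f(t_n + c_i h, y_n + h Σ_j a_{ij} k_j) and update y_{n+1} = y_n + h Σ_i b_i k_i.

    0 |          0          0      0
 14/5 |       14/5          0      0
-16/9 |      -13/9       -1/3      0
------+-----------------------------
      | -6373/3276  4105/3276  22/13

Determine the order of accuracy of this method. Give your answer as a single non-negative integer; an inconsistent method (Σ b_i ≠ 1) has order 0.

2

b = (-6373/3276, 4105/3276, 22/13)
c = (0, 14/5, -16/9)
Ac = (0, 0, -14/15)
Σ b_i: (-6373/3276)·1 + 4105/3276·1 + 22/13·1 = 1 ✓
b·c: 4105/3276·14/5 + 22/13·(-16/9) = 1/2 ✓
b·c²: 4105/3276·196/25 + 22/13·256/81 = 79883/5265 ≠ 1/3 ⇒ order 2.
b·Ac: 22/13·(-14/15) = -308/195 ≠ 1/6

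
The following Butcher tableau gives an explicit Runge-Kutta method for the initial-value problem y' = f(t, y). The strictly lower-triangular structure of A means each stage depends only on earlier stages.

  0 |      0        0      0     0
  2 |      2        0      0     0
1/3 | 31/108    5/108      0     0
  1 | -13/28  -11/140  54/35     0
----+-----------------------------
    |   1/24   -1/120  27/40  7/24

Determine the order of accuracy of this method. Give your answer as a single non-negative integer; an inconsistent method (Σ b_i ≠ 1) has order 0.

b = (1/24, -1/120, 27/40, 7/24)
c = (0, 2, 1/3, 1)
Ac = (0, 0, 5/54, 5/14)
Σ b_i: 1/24·1 + (-1/120)·1 + 27/40·1 + 7/24·1 = 1 ✓
b·c: (-1/120)·2 + 27/40·1/3 + 7/24·1 = 1/2 ✓
b·c²: (-1/120)·4 + 27/40·1/9 + 7/24·1 = 1/3 ✓
b·Ac: 27/40·5/54 + 7/24·5/14 = 1/6 ✓
b·c³: (-1/120)·8 + 27/40·1/27 + 7/24·1 = 1/4 ✓
b·(c∘Ac): 27/40·5/162 + 7/24·5/14 = 1/8 ✓
b·Ac²: 27/40·5/27 + 7/24·(-1/7) = 1/12 ✓
b·A²c: 7/24·1/7 = 1/24 ✓; 4 stages ⇒ order 4.

4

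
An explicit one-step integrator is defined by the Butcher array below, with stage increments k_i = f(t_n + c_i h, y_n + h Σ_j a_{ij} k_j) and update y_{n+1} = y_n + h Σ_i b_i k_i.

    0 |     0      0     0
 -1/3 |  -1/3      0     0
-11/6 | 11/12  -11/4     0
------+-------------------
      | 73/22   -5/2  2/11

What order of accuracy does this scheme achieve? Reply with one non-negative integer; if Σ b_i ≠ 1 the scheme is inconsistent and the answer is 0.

3

b = (73/22, -5/2, 2/11)
c = (0, -1/3, -11/6)
Ac = (0, 0, 11/12)
Σ b_i: 73/22·1 + (-5/2)·1 + 2/11·1 = 1 ✓
b·c: (-5/2)·(-1/3) + 2/11·(-11/6) = 1/2 ✓
b·c²: (-5/2)·1/9 + 2/11·121/36 = 1/3 ✓
b·Ac: 2/11·11/12 = 1/6 ✓; 3 stages ⇒ order 3.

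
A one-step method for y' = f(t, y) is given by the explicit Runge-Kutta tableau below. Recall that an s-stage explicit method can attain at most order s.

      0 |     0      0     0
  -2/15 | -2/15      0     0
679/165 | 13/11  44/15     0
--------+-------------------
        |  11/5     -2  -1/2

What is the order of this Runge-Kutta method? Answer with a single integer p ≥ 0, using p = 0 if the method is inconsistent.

0

b = (11/5, -2, -1/2)
c = (0, -2/15, 679/165)
Ac = (0, 0, -88/225)
Σ b_i: 11/5·1 + (-2)·1 + (-1/2)·1 = -3/10 ≠ 1 ⇒ order 0.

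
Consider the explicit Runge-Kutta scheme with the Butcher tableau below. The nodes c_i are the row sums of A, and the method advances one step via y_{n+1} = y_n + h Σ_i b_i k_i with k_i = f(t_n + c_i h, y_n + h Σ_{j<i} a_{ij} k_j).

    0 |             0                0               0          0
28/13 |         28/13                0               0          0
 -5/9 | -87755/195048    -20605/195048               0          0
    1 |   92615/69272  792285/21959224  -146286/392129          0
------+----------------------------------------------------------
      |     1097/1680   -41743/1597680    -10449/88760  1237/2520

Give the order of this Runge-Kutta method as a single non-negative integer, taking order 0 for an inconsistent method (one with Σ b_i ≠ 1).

4

b = (1097/1680, -41743/1597680, -10449/88760, 1237/2520)
c = (0, 28/13, -5/9, 1)
Ac = (0, 0, -1585/6966, 705/2474)
Σ b_i: 1097/1680·1 + (-41743/1597680)·1 + (-10449/88760)·1 + 1237/2520·1 = 1 ✓
b·c: (-41743/1597680)·28/13 + (-10449/88760)·(-5/9) + 1237/2520·1 = 1/2 ✓
b·c²: (-41743/1597680)·784/169 + (-10449/88760)·25/81 + 1237/2520·1 = 1/3 ✓
b·Ac: (-10449/88760)·(-1585/6966) + 1237/2520·705/2474 = 1/6 ✓
b·c³: (-41743/1597680)·21952/2197 + (-10449/88760)·(-125/729) + 1237/2520·1 = 1/4 ✓
b·(c∘Ac): (-10449/88760)·7925/62694 + 1237/2520·705/2474 = 1/8 ✓
b·Ac²: (-10449/88760)·(-22190/45279) + 1237/2520·840/16081 = 1/12 ✓
b·A²c: 1237/2520·105/1237 = 1/24 ✓; 4 stages ⇒ order 4.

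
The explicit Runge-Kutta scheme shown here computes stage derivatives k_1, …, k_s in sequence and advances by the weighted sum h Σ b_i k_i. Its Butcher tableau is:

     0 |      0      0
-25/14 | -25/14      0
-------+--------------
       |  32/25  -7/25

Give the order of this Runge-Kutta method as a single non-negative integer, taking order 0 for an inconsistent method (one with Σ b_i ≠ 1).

b = (32/25, -7/25)
c = (0, -25/14)
Σ b_i: 32/25·1 + (-7/25)·1 = 1 ✓
b·c: (-7/25)·(-25/14) = 1/2 ✓; 2 stages ⇒ order 2.

2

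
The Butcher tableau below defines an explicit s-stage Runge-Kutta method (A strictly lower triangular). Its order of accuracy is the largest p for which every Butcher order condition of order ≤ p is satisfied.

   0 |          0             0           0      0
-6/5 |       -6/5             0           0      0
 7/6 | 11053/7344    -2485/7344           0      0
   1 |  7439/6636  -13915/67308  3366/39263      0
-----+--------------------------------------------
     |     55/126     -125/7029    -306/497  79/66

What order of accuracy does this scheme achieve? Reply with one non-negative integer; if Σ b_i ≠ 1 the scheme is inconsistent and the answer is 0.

b = (55/126, -125/7029, -306/497, 79/66)
c = (0, -6/5, 7/6, 1)
Ac = (0, 0, 497/1224, 55/158)
Σ b_i: 55/126·1 + (-125/7029)·1 + (-306/497)·1 + 79/66·1 = 1 ✓
b·c: (-125/7029)·(-6/5) + (-306/497)·7/6 + 79/66·1 = 1/2 ✓
b·c²: (-125/7029)·36/25 + (-306/497)·49/36 + 79/66·1 = 1/3 ✓
b·Ac: (-306/497)·497/1224 + 79/66·55/158 = 1/6 ✓
b·c³: (-125/7029)·(-216/125) + (-306/497)·343/216 + 79/66·1 = 1/4 ✓
b·(c∘Ac): (-306/497)·3479/7344 + 79/66·55/158 = 1/8 ✓
b·Ac²: (-306/497)·(-497/1020) + 79/66·(-143/790) = 1/12 ✓
b·A²c: 79/66·11/316 = 1/24 ✓; 4 stages ⇒ order 4.

4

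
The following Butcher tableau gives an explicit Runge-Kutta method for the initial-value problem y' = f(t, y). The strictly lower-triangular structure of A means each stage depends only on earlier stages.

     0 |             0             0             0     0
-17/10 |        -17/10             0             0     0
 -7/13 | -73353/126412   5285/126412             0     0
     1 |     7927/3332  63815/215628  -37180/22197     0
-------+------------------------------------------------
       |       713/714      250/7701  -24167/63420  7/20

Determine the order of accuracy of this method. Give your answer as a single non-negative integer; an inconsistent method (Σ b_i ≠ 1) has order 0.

4

b = (713/714, 250/7701, -24167/63420, 7/20)
c = (0, -17/10, -7/13, 1)
Ac = (0, 0, -1057/14872, 67/168)
Σ b_i: 713/714·1 + 250/7701·1 + (-24167/63420)·1 + 7/20·1 = 1 ✓
b·c: 250/7701·(-17/10) + (-24167/63420)·(-7/13) + 7/20·1 = 1/2 ✓
b·c²: 250/7701·289/100 + (-24167/63420)·49/169 + 7/20·1 = 1/3 ✓
b·Ac: (-24167/63420)·(-1057/14872) + 7/20·67/168 = 1/6 ✓
b·c³: 250/7701·(-4913/1000) + (-24167/63420)·(-343/2197) + 7/20·1 = 1/4 ✓
b·(c∘Ac): (-24167/63420)·7399/193336 + 7/20·67/168 = 1/8 ✓
b·Ac²: (-24167/63420)·17969/148720 + 7/20·207/560 = 1/12 ✓
b·A²c: 7/20·5/42 = 1/24 ✓; 4 stages ⇒ order 4.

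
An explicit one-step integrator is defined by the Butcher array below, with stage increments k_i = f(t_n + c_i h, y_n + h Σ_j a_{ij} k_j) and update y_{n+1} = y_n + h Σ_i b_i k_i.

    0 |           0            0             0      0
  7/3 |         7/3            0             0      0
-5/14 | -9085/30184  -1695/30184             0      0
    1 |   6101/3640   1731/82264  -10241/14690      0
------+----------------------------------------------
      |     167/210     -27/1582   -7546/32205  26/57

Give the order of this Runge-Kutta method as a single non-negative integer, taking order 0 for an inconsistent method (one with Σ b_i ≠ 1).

b = (167/210, -27/1582, -7546/32205, 26/57)
c = (0, 7/3, -5/14, 1)
Ac = (0, 0, -565/4312, 31/104)
Σ b_i: 167/210·1 + (-27/1582)·1 + (-7546/32205)·1 + 26/57·1 = 1 ✓
b·c: (-27/1582)·7/3 + (-7546/32205)·(-5/14) + 26/57·1 = 1/2 ✓
b·c²: (-27/1582)·49/9 + (-7546/32205)·25/196 + 26/57·1 = 1/3 ✓
b·Ac: (-7546/32205)·(-565/4312) + 26/57·31/104 = 1/6 ✓
b·c³: (-27/1582)·343/27 + (-7546/32205)·(-125/2744) + 26/57·1 = 1/4 ✓
b·(c∘Ac): (-7546/32205)·2825/60368 + 26/57·31/104 = 1/8 ✓
b·Ac²: (-7546/32205)·(-565/1848) + 26/57·1/39 = 1/12 ✓
b·A²c: 26/57·19/208 = 1/24 ✓; 4 stages ⇒ order 4.

4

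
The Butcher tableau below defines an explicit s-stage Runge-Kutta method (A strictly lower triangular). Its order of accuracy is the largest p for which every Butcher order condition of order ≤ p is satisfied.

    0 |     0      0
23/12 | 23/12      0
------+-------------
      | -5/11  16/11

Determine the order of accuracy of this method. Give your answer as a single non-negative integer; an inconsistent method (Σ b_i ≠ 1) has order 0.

b = (-5/11, 16/11)
c = (0, 23/12)
Σ b_i: (-5/11)·1 + 16/11·1 = 1 ✓
b·c: 16/11·23/12 = 92/33 ≠ 1/2 ⇒ order 1.

1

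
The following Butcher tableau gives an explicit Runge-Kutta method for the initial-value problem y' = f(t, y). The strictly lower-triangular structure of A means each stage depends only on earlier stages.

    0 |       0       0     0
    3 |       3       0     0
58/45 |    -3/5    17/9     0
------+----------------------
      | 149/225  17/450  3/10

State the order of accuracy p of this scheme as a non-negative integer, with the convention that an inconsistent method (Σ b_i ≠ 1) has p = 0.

b = (149/225, 17/450, 3/10)
c = (0, 3, 58/45)
Ac = (0, 0, 17/3)
Σ b_i: 149/225·1 + 17/450·1 + 3/10·1 = 1 ✓
b·c: 17/450·3 + 3/10·58/45 = 1/2 ✓
b·c²: 17/450·9 + 3/10·3364/2025 = 5659/6750 ≠ 1/3 ⇒ order 2.
b·Ac: 3/10·17/3 = 17/10 ≠ 1/6

2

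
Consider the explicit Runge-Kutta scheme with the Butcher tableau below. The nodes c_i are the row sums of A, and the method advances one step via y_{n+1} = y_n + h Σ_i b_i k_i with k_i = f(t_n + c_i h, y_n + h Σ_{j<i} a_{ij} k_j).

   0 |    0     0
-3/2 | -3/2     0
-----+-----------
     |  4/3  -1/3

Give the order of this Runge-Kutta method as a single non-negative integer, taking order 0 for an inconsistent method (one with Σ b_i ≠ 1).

b = (4/3, -1/3)
c = (0, -3/2)
Σ b_i: 4/3·1 + (-1/3)·1 = 1 ✓
b·c: (-1/3)·(-3/2) = 1/2 ✓; 2 stages ⇒ order 2.

2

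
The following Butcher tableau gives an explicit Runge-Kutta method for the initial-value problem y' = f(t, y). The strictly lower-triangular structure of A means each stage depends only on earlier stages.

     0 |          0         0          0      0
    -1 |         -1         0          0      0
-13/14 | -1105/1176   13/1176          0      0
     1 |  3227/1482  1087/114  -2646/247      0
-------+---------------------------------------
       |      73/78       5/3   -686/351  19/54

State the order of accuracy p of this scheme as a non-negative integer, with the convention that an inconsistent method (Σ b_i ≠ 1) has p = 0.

4

b = (73/78, 5/3, -686/351, 19/54)
c = (0, -1, -13/14, 1)
Ac = (0, 0, -13/1176, 47/114)
Σ b_i: 73/78·1 + 5/3·1 + (-686/351)·1 + 19/54·1 = 1 ✓
b·c: 5/3·(-1) + (-686/351)·(-13/14) + 19/54·1 = 1/2 ✓
b·c²: 5/3·1 + (-686/351)·169/196 + 19/54·1 = 1/3 ✓
b·Ac: (-686/351)·(-13/1176) + 19/54·47/114 = 1/6 ✓
b·c³: 5/3·(-1) + (-686/351)·(-2197/2744) + 19/54·1 = 1/4 ✓
b·(c∘Ac): (-686/351)·169/16464 + 19/54·47/114 = 1/8 ✓
b·Ac²: (-686/351)·13/1176 + 19/54·17/57 = 1/12 ✓
b·A²c: 19/54·9/76 = 1/24 ✓; 4 stages ⇒ order 4.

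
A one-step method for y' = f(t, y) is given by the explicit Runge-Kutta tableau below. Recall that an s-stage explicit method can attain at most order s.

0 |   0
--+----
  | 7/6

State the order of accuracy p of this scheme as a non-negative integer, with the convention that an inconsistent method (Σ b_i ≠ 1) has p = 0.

0

b = (7/6)
c = (0)
Σ b_i: 7/6·1 = 7/6 ≠ 1 ⇒ order 0.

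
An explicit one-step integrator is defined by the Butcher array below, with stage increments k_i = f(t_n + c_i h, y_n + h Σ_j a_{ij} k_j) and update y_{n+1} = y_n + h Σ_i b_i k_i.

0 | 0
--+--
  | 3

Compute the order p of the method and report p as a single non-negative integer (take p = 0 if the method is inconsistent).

0

b = (3)
c = (0)
Σ b_i: 3·1 = 3 ≠ 1 ⇒ order 0.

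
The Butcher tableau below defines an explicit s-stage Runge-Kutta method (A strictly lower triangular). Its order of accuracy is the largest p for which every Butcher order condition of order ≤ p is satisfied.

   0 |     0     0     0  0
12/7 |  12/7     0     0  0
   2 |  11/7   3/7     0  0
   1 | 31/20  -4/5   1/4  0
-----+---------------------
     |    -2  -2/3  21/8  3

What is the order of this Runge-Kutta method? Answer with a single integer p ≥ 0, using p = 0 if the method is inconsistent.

b = (-2, -2/3, 21/8, 3)
c = (0, 12/7, 2, 1)
Ac = (0, 0, 36/49, -61/70)
Σ b_i: (-2)·1 + (-2/3)·1 + 21/8·1 + 3·1 = 71/24 ≠ 1 ⇒ order 0.

0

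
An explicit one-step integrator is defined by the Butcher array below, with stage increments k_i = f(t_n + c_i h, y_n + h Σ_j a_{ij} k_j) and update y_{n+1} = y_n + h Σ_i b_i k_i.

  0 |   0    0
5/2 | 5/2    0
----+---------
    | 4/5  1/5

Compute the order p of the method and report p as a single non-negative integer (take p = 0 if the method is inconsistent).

2

b = (4/5, 1/5)
c = (0, 5/2)
Σ b_i: 4/5·1 + 1/5·1 = 1 ✓
b·c: 1/5·5/2 = 1/2 ✓; 2 stages ⇒ order 2.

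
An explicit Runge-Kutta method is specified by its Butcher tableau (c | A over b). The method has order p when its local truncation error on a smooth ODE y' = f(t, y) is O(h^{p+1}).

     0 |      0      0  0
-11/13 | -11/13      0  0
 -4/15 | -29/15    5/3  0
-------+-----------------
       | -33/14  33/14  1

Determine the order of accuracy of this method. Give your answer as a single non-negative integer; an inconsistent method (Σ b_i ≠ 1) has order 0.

1

b = (-33/14, 33/14, 1)
c = (0, -11/13, -4/15)
Ac = (0, 0, -55/39)
Σ b_i: (-33/14)·1 + 33/14·1 + 1·1 = 1 ✓
b·c: 33/14·(-11/13) + 1·(-4/15) = -6173/2730 ≠ 1/2 ⇒ order 1.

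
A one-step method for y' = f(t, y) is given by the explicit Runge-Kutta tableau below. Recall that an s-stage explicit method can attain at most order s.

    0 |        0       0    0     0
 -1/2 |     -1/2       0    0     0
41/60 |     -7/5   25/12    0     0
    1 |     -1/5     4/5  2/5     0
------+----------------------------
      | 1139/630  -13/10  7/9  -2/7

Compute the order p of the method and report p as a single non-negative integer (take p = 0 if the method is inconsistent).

1

b = (1139/630, -13/10, 7/9, -2/7)
c = (0, -1/2, 41/60, 1)
Ac = (0, 0, -25/24, -19/150)
Σ b_i: 1139/630·1 + (-13/10)·1 + 7/9·1 + (-2/7)·1 = 1 ✓
b·c: (-13/10)·(-1/2) + 7/9·41/60 + (-2/7)·1 = 1693/1890 ≠ 1/2 ⇒ order 1.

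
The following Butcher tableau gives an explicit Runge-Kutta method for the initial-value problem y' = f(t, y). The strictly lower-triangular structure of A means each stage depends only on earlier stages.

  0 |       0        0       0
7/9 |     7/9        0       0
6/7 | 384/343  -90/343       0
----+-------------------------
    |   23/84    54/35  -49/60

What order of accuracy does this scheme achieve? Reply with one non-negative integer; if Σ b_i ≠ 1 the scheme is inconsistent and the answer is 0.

3

b = (23/84, 54/35, -49/60)
c = (0, 7/9, 6/7)
Ac = (0, 0, -10/49)
Σ b_i: 23/84·1 + 54/35·1 + (-49/60)·1 = 1 ✓
b·c: 54/35·7/9 + (-49/60)·6/7 = 1/2 ✓
b·c²: 54/35·49/81 + (-49/60)·36/49 = 1/3 ✓
b·Ac: (-49/60)·(-10/49) = 1/6 ✓; 3 stages ⇒ order 3.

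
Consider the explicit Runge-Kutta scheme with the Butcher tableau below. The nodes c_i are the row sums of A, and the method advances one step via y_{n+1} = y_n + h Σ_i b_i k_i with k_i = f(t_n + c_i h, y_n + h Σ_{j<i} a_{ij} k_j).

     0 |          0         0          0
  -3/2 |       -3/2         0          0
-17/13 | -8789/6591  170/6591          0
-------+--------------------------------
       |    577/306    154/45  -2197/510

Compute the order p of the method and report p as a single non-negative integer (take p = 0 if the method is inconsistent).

b = (577/306, 154/45, -2197/510)
c = (0, -3/2, -17/13)
Ac = (0, 0, -85/2197)
Σ b_i: 577/306·1 + 154/45·1 + (-2197/510)·1 = 1 ✓
b·c: 154/45·(-3/2) + (-2197/510)·(-17/13) = 1/2 ✓
b·c²: 154/45·9/4 + (-2197/510)·289/169 = 1/3 ✓
b·Ac: (-2197/510)·(-85/2197) = 1/6 ✓; 3 stages ⇒ order 3.

3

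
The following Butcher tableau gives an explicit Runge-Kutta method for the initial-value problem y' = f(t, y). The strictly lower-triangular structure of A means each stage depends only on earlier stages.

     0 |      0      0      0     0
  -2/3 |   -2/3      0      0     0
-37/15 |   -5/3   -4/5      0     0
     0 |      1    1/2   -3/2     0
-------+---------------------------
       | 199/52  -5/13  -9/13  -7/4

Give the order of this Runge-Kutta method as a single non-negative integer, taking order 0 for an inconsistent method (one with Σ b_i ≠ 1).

1

b = (199/52, -5/13, -9/13, -7/4)
c = (0, -2/3, -37/15, 0)
Ac = (0, 0, 8/15, 101/30)
Σ b_i: 199/52·1 + (-5/13)·1 + (-9/13)·1 + (-7/4)·1 = 1 ✓
b·c: (-5/13)·(-2/3) + (-9/13)·(-37/15) = 383/195 ≠ 1/2 ⇒ order 1.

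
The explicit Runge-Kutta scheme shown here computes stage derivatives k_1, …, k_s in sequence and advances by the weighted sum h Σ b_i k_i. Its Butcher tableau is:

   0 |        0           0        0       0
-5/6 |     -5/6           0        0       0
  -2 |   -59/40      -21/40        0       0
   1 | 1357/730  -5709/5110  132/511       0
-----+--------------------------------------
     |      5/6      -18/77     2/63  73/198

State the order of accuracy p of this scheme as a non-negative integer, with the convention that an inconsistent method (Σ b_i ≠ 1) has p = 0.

b = (5/6, -18/77, 2/63, 73/198)
c = (0, -5/6, -2, 1)
Ac = (0, 0, 7/16, 121/292)
Σ b_i: 5/6·1 + (-18/77)·1 + 2/63·1 + 73/198·1 = 1 ✓
b·c: (-18/77)·(-5/6) + 2/63·(-2) + 73/198·1 = 1/2 ✓
b·c²: (-18/77)·25/36 + 2/63·4 + 73/198·1 = 1/3 ✓
b·Ac: 2/63·7/16 + 73/198·121/292 = 1/6 ✓
b·c³: (-18/77)·(-125/216) + 2/63·(-8) + 73/198·1 = 1/4 ✓
b·(c∘Ac): 2/63·(-7/8) + 73/198·121/292 = 1/8 ✓
b·Ac²: 2/63·(-35/96) + 73/198·451/1752 = 1/12 ✓
b·A²c: 73/198·33/292 = 1/24 ✓; 4 stages ⇒ order 4.

4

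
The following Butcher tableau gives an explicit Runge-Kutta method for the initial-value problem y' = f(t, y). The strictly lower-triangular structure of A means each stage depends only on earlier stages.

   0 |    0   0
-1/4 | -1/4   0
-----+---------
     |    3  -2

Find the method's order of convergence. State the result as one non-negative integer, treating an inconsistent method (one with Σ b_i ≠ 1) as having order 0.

b = (3, -2)
c = (0, -1/4)
Σ b_i: 3·1 + (-2)·1 = 1 ✓
b·c: (-2)·(-1/4) = 1/2 ✓; 2 stages ⇒ order 2.

2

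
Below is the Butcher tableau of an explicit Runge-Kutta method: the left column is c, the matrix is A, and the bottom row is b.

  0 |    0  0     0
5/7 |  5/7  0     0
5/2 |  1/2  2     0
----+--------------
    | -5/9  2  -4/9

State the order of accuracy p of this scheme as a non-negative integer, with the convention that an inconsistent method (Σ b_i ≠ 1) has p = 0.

1

b = (-5/9, 2, -4/9)
c = (0, 5/7, 5/2)
Ac = (0, 0, 10/7)
Σ b_i: (-5/9)·1 + 2·1 + (-4/9)·1 = 1 ✓
b·c: 2·5/7 + (-4/9)·5/2 = 20/63 ≠ 1/2 ⇒ order 1.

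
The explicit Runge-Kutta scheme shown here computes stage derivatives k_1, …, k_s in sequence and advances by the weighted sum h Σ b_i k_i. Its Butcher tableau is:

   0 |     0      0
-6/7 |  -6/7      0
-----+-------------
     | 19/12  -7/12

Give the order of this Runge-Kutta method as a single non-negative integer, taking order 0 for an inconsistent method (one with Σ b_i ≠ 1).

2

b = (19/12, -7/12)
c = (0, -6/7)
Σ b_i: 19/12·1 + (-7/12)·1 = 1 ✓
b·c: (-7/12)·(-6/7) = 1/2 ✓; 2 stages ⇒ order 2.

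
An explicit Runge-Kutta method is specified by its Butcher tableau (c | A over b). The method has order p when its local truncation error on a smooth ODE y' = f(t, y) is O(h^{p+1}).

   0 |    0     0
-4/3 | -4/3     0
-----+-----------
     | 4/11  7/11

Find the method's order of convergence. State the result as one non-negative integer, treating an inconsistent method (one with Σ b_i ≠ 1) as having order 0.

1

b = (4/11, 7/11)
c = (0, -4/3)
Σ b_i: 4/11·1 + 7/11·1 = 1 ✓
b·c: 7/11·(-4/3) = -28/33 ≠ 1/2 ⇒ order 1.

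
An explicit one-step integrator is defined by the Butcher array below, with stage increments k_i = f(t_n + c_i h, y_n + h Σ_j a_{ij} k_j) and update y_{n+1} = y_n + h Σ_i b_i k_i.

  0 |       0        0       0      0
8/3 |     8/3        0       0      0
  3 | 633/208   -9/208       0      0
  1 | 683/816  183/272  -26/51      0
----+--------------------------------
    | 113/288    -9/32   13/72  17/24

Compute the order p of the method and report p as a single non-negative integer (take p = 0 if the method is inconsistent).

b = (113/288, -9/32, 13/72, 17/24)
c = (0, 8/3, 3, 1)
Ac = (0, 0, -3/26, 9/34)
Σ b_i: 113/288·1 + (-9/32)·1 + 13/72·1 + 17/24·1 = 1 ✓
b·c: (-9/32)·8/3 + 13/72·3 + 17/24·1 = 1/2 ✓
b·c²: (-9/32)·64/9 + 13/72·9 + 17/24·1 = 1/3 ✓
b·Ac: 13/72·(-3/26) + 17/24·9/34 = 1/6 ✓
b·c³: (-9/32)·512/27 + 13/72·27 + 17/24·1 = 1/4 ✓
b·(c∘Ac): 13/72·(-9/26) + 17/24·9/34 = 1/8 ✓
b·Ac²: 13/72·(-4/13) + 17/24·10/51 = 1/12 ✓
b·A²c: 17/24·1/17 = 1/24 ✓; 4 stages ⇒ order 4.

4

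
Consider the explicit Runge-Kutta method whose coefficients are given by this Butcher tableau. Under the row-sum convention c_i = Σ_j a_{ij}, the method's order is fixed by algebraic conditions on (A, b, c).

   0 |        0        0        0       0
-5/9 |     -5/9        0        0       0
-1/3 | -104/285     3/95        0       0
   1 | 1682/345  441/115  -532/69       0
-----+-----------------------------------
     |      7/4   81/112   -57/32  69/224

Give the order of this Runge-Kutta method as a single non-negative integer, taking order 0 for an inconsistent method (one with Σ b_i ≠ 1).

4

b = (7/4, 81/112, -57/32, 69/224)
c = (0, -5/9, -1/3, 1)
Ac = (0, 0, -1/57, 91/207)
Σ b_i: 7/4·1 + 81/112·1 + (-57/32)·1 + 69/224·1 = 1 ✓
b·c: 81/112·(-5/9) + (-57/32)·(-1/3) + 69/224·1 = 1/2 ✓
b·c²: 81/112·25/81 + (-57/32)·1/9 + 69/224·1 = 1/3 ✓
b·Ac: (-57/32)·(-1/57) + 69/224·91/207 = 1/6 ✓
b·c³: 81/112·(-125/729) + (-57/32)·(-1/27) + 69/224·1 = 1/4 ✓
b·(c∘Ac): (-57/32)·1/171 + 69/224·91/207 = 1/8 ✓
b·Ac²: (-57/32)·5/513 + 69/224·203/621 = 1/12 ✓
b·A²c: 69/224·28/207 = 1/24 ✓; 4 stages ⇒ order 4.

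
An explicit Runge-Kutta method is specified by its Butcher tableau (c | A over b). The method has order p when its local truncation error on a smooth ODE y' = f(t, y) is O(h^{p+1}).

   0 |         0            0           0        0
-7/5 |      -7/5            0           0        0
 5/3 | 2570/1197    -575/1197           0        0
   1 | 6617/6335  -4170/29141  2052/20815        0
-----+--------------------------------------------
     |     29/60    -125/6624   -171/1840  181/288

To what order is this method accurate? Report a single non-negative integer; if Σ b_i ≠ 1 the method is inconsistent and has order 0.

4

b = (29/60, -125/6624, -171/1840, 181/288)
c = (0, -7/5, 5/3, 1)
Ac = (0, 0, 115/171, 66/181)
Σ b_i: 29/60·1 + (-125/6624)·1 + (-171/1840)·1 + 181/288·1 = 1 ✓
b·c: (-125/6624)·(-7/5) + (-171/1840)·5/3 + 181/288·1 = 1/2 ✓
b·c²: (-125/6624)·49/25 + (-171/1840)·25/9 + 181/288·1 = 1/3 ✓
b·Ac: (-171/1840)·115/171 + 181/288·66/181 = 1/6 ✓
b·c³: (-125/6624)·(-343/125) + (-171/1840)·125/27 + 181/288·1 = 1/4 ✓
b·(c∘Ac): (-171/1840)·575/513 + 181/288·66/181 = 1/8 ✓
b·Ac²: (-171/1840)·(-161/171) + 181/288·(-6/905) = 1/12 ✓
b·A²c: 181/288·12/181 = 1/24 ✓; 4 stages ⇒ order 4.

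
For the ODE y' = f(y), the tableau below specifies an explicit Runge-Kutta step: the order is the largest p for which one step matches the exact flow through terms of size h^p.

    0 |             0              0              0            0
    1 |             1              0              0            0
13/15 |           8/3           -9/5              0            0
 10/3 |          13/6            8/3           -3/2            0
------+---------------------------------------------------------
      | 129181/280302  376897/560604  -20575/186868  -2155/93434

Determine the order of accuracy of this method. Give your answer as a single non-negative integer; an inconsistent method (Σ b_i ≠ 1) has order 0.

b = (129181/280302, 376897/560604, -20575/186868, -2155/93434)
c = (0, 1, 13/15, 10/3)
Ac = (0, 0, -9/5, 41/30)
Σ b_i: 129181/280302·1 + 376897/560604·1 + (-20575/186868)·1 + (-2155/93434)·1 = 1 ✓
b·c: 376897/560604·1 + (-20575/186868)·13/15 + (-2155/93434)·10/3 = 1/2 ✓
b·c²: 376897/560604·1 + (-20575/186868)·169/225 + (-2155/93434)·100/9 = 1/3 ✓
b·Ac: (-20575/186868)·(-9/5) + (-2155/93434)·41/30 = 1/6 ✓
b·c³: 376897/560604·1 + (-20575/186868)·2197/3375 + (-2155/93434)·1000/27 = -3198883/12613590 ≠ 1/4 ⇒ order 3.
b·(c∘Ac): (-20575/186868)·(-39/25) + (-2155/93434)·41/9 = 112163/1681812 ≠ 1/8
b·Ac²: (-20575/186868)·(-9/5) + (-2155/93434)·77/50 = 37997/233585 ≠ 1/12
b·A²c: (-2155/93434)·27/10 = -11637/186868 ≠ 1/24

3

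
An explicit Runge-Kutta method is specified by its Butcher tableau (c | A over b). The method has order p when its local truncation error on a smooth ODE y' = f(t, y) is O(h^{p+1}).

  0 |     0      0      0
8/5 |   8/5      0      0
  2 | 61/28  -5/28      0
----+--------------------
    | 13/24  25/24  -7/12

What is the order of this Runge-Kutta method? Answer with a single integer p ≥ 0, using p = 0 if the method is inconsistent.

3

b = (13/24, 25/24, -7/12)
c = (0, 8/5, 2)
Ac = (0, 0, -2/7)
Σ b_i: 13/24·1 + 25/24·1 + (-7/12)·1 = 1 ✓
b·c: 25/24·8/5 + (-7/12)·2 = 1/2 ✓
b·c²: 25/24·64/25 + (-7/12)·4 = 1/3 ✓
b·Ac: (-7/12)·(-2/7) = 1/6 ✓; 3 stages ⇒ order 3.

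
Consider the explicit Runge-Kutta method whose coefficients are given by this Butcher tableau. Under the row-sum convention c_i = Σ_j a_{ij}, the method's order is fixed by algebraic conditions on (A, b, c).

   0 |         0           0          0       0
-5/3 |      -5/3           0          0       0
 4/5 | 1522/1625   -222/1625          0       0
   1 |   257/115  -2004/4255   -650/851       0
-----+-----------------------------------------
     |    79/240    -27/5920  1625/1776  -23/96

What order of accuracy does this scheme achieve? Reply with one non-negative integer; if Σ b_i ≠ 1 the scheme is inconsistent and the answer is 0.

4

b = (79/240, -27/5920, 1625/1776, -23/96)
c = (0, -5/3, 4/5, 1)
Ac = (0, 0, 74/325, 4/23)
Σ b_i: 79/240·1 + (-27/5920)·1 + 1625/1776·1 + (-23/96)·1 = 1 ✓
b·c: (-27/5920)·(-5/3) + 1625/1776·4/5 + (-23/96)·1 = 1/2 ✓
b·c²: (-27/5920)·25/9 + 1625/1776·16/25 + (-23/96)·1 = 1/3 ✓
b·Ac: 1625/1776·74/325 + (-23/96)·4/23 = 1/6 ✓
b·c³: (-27/5920)·(-125/27) + 1625/1776·64/125 + (-23/96)·1 = 1/4 ✓
b·(c∘Ac): 1625/1776·296/1625 + (-23/96)·4/23 = 1/8 ✓
b·Ac²: 1625/1776·(-74/195) + (-23/96)·(-124/69) = 1/12 ✓
b·A²c: (-23/96)·(-4/23) = 1/24 ✓; 4 stages ⇒ order 4.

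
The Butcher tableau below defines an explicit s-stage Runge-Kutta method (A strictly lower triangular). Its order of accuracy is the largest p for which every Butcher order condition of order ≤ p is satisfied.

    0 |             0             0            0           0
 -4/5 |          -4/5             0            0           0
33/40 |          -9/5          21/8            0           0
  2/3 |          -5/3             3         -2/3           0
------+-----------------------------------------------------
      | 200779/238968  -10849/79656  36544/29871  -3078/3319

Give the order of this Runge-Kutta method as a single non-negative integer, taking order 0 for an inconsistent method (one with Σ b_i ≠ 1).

b = (200779/238968, -10849/79656, 36544/29871, -3078/3319)
c = (0, -4/5, 33/40, 2/3)
Ac = (0, 0, -21/10, -59/20)
Σ b_i: 200779/238968·1 + (-10849/79656)·1 + 36544/29871·1 + (-3078/3319)·1 = 1 ✓
b·c: (-10849/79656)·(-4/5) + 36544/29871·33/40 + (-3078/3319)·2/3 = 1/2 ✓
b·c²: (-10849/79656)·16/25 + 36544/29871·1089/1600 + (-3078/3319)·4/9 = 1/3 ✓
b·Ac: 36544/29871·(-21/10) + (-3078/3319)·(-59/20) = 1/6 ✓
b·c³: (-10849/79656)·(-64/125) + 36544/29871·35937/64000 + (-3078/3319)·8/27 = 959669/1991400 ≠ 1/4 ⇒ order 3.
b·(c∘Ac): 36544/29871·(-693/400) + (-3078/3319)·(-59/30) = -24533/82975 ≠ 1/8
b·Ac²: 36544/29871·42/25 + (-3078/3319)·1173/800 = 554023/796560 ≠ 1/12
b·A²c: (-3078/3319)·7/5 = -21546/16595 ≠ 1/24

3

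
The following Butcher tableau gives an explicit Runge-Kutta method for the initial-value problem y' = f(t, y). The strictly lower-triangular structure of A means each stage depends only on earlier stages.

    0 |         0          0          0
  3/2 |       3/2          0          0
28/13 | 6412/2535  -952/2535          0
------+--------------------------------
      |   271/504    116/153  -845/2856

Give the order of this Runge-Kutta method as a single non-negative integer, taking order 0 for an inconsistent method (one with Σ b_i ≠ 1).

3

b = (271/504, 116/153, -845/2856)
c = (0, 3/2, 28/13)
Ac = (0, 0, -476/845)
Σ b_i: 271/504·1 + 116/153·1 + (-845/2856)·1 = 1 ✓
b·c: 116/153·3/2 + (-845/2856)·28/13 = 1/2 ✓
b·c²: 116/153·9/4 + (-845/2856)·784/169 = 1/3 ✓
b·Ac: (-845/2856)·(-476/845) = 1/6 ✓; 3 stages ⇒ order 3.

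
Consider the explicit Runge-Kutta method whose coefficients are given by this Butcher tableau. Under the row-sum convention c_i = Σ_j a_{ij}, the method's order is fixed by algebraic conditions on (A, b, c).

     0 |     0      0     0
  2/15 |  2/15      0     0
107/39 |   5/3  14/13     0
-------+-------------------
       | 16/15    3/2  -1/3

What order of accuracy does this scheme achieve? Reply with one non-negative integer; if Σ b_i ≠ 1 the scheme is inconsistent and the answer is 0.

0

b = (16/15, 3/2, -1/3)
c = (0, 2/15, 107/39)
Ac = (0, 0, 28/195)
Σ b_i: 16/15·1 + 3/2·1 + (-1/3)·1 = 67/30 ≠ 1 ⇒ order 0.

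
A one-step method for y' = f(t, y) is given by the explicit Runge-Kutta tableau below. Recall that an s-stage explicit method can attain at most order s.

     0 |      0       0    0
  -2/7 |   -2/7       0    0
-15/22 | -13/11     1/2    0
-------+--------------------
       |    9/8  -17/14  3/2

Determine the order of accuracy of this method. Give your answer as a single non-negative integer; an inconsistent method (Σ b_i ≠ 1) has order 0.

0

b = (9/8, -17/14, 3/2)
c = (0, -2/7, -15/22)
Ac = (0, 0, -1/7)
Σ b_i: 9/8·1 + (-17/14)·1 + 3/2·1 = 79/56 ≠ 1 ⇒ order 0.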